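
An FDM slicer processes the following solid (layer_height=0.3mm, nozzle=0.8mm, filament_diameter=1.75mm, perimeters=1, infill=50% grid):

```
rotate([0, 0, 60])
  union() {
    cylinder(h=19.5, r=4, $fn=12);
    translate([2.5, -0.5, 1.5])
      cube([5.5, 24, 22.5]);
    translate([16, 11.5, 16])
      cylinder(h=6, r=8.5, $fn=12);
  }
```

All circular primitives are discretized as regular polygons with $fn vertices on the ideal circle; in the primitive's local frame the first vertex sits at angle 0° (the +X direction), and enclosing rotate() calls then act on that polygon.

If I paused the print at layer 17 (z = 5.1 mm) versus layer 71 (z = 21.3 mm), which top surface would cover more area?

Layer 17 (z = 5.1): the r=4 cylinder contributes a regular 12-gon of circumradius 4 (area = (12/2)·4.000²·sin(360°/12) = 48.00 mm²); the cube at (2.5, -0.5) is present — its section is the full 5.5×24 rectangle (area 132.00 mm²); the cylinder at (16, 11.5) is not intersected at this z (z outside [16, 22]); Merging all regions: the regions partially overlap — summed areas 180.00 mm² minus the doubly-counted overlap 3.65 mm² gives 176.35 mm² — area = 176.35 mm²; (rotated 60° about Z; rotation is an isometry so areas/perimeters/island counts are preserved). So its area = 176.35 mm². Layer 71 (z = 21.3): the cylinder is absent (z outside [0, 19.5]); the 5.5×24 cube at (2.5, -0.5) contributes its full rectangle (area 132.00 mm²); the cylinder at (16, 11.5): section is a regular 12-gon, circumradius r=8.5 (area = (12/2)·8.500²·sin(360°/12) = 216.75 mm²); Combining (union): the regions partially overlap — summed areas 348.75 mm² minus the doubly-counted overlap 0.93 mm² gives 347.82 mm² — area = 347.82 mm²; (whole slice rotated 60° about Z — lengths, areas and connectivity unchanged). So its area = 347.82 mm². Layer 71 is larger (347.82 vs 176.35 mm²).

layer 71 (z = 21.3 mm)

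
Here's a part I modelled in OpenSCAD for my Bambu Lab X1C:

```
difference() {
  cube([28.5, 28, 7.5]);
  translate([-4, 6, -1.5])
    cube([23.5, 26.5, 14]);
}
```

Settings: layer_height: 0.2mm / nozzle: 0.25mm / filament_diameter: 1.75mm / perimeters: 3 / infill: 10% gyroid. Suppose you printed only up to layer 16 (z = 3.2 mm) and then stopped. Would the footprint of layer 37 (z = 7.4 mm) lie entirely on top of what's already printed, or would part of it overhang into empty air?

Compare the two slices. At z = 3.2: the cube (footprint 28.5×28) is included at this height (area 798.00 mm²); the cube at (-4, 6) (footprint 23.5×26.5) is included at this height (area 622.75 mm²); Taking the first minus the rest: starting from the 28.5×28 cube (798.00 mm²), the 23.5×26.5 cube at (-4, 6) partially overlaps it — only the 429.00 mm² overlap (of its 622.75 mm²) is removed, clipping the outline — area = 369.00 mm². At z = 7.4: the 28.5×28 cube contributes its full rectangle (area 798.00 mm²); the 23.5×26.5 cube at (-4, 6) contributes its full rectangle (area 622.75 mm²); After the difference (first − rest): starting from the 28.5×28 cube (798.00 mm²), the 23.5×26.5 cube at (-4, 6) partially overlaps it — only the 429.00 mm² overlap (of its 622.75 mm²) is removed, clipping the outline — area = 369.00 mm². Checking containment: the cross-section at z = 7.4 is a subset of the cross-section at z = 3.2.

entirely on top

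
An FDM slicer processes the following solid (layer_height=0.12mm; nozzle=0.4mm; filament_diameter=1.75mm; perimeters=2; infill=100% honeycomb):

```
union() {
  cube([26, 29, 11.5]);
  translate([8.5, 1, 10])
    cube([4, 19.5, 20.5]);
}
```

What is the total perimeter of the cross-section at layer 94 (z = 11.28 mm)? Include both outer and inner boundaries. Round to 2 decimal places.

110.00 mm

At z = 11.28 mm: the cube is present — its section is the full 26×29 rectangle (perimeter 110.00 mm); the cube at (8.5, 1) (footprint 4×19.5) is included at this height (perimeter 47.00 mm); Taking the union: the 4×19.5 cube at (8.5, 1) lies entirely inside the 26×29 cube, so the union is just the 26×29 cube — boundary = 110.00 mm. Overall, the cross-section is a single solid region. Total boundary length (outer) = 110.00 mm.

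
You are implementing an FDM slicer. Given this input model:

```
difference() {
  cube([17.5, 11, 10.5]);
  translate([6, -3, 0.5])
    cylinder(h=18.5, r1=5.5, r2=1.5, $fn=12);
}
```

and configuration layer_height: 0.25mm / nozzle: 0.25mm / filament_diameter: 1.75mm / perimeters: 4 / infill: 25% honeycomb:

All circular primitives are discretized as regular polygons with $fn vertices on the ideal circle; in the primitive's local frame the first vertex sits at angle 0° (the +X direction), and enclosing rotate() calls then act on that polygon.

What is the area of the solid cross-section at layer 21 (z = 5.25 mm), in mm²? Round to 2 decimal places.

186.49 mm²

At z = 5.25 mm: the cube (footprint 17.5×11) is included at this height (area 192.50 mm²); the cone at (6, -3) (r1=5.5→r2=1.5) has section circumradius 4.473 here — a regular 12-gon (area = (12/2)·4.473²·sin(360°/12) = 60.02 mm²); After the difference (first − rest): starting from the 17.5×11 cube (192.50 mm²), the cone at (6, -3) partially overlaps it — only the 6.01 mm² overlap (of its 60.02 mm²) is removed, clipping the outline — area = 186.49 mm². Overall, the cross-section is a single solid region. Net area = 186.49 mm².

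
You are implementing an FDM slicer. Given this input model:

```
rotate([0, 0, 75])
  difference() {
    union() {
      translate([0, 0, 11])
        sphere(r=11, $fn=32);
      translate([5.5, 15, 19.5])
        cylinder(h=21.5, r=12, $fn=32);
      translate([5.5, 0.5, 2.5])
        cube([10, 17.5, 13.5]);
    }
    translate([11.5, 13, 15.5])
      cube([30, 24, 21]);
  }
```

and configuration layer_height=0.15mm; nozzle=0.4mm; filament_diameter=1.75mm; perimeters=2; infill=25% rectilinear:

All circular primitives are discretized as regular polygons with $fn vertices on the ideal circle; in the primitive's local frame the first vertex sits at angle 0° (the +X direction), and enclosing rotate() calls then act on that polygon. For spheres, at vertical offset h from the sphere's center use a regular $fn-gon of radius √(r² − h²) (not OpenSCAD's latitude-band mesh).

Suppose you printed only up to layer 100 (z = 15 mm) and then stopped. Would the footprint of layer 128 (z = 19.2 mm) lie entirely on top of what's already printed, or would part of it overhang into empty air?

entirely on top

Compare the two slices. At z = 15: the r=11 sphere contributes a regular 32-gon of circumradius √(11²−4²) = 10.247 (area = (32/2)·10.247²·sin(360°/32) = 327.75 mm²); the cylinder at (5.5, 15) is absent (z outside [19.5, 41]); the cube at (5.5, 0.5) (footprint 10×17.5) is included at this height (area 175.00 mm²); Taking the union: the regions partially overlap — summed areas 502.75 mm² minus the doubly-counted overlap 26.25 mm² gives 476.50 mm² — area = 476.50 mm²; the cube at (11.5, 13) does not reach this height (z outside [15.5, 36.5]); After the difference (first − rest): none of the subtracted shapes is present at this height, so the result so far is unchanged — area = 476.50 mm²; (whole slice rotated 75° about Z — lengths, areas and connectivity unchanged). At z = 19.2: the sphere: section is a regular 32-gon, circumradius = √(r²−h²) = √(11²−8.2²) = 7.332 (area = (32/2)·7.332²·sin(360°/32) = 167.81 mm²); the cylinder at (5.5, 15) does not reach this height (z outside [19.5, 41]); the cube at (5.5, 0.5) is not intersected at this z (z outside [2.5, 16]); Taking the union: only the r=11 sphere is present, so the union is just that shape — area = 167.81 mm²; the 30×24 cube at (11.5, 13) contributes its full rectangle (area 720.00 mm²); Taking the first minus the rest: starting from the result so far (167.81 mm²), the 30×24 cube at (11.5, 13) misses the remaining region (no effect) — area = 167.81 mm²; (rotated 75° about Z; rotation is an isometry so areas/perimeters/island counts are preserved). Checking containment: the cross-section at z = 19.2 is a subset of the cross-section at z = 15.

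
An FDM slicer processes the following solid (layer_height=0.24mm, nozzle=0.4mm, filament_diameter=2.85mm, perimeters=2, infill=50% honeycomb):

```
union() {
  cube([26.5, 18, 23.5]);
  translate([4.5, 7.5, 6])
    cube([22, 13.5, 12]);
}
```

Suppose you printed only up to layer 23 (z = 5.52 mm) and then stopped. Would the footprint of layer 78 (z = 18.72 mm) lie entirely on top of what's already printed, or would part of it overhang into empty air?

Compare the two slices. At z = 5.52: the cube is present — its section is the full 26.5×18 rectangle (area 477.00 mm²); the cube at (4.5, 7.5) is absent (z outside [6, 18]); Merging all regions: only the 26.5×18 cube is present, so the union is just that shape — area = 477.00 mm². At z = 18.72: the cube (footprint 26.5×18) is included at this height (area 477.00 mm²); the cube at (4.5, 7.5) is not intersected at this z (z outside [6, 18]); Combining (union): only the 26.5×18 cube is present, so the union is just that shape — area = 477.00 mm². Checking containment: the cross-section at z = 18.72 is a subset of the cross-section at z = 5.52.

entirely on top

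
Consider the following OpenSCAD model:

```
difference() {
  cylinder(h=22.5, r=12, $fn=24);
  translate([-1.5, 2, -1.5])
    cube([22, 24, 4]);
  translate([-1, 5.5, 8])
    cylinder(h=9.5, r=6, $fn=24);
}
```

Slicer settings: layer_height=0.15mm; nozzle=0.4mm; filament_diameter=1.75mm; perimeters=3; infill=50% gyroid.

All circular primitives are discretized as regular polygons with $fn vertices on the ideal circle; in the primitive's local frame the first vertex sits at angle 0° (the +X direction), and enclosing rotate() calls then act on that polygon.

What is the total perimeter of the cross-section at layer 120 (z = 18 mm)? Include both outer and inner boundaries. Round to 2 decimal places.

75.18 mm

At z = 18 mm: the cylinder: section is a regular 24-gon, circumradius r=12 (perimeter = 2·24·12.000·sin(180°/24) = 75.18 mm); the cube at (-1.5, 2) is absent (z outside [-1.5, 2.5]); the cylinder at (-1, 5.5) is not intersected at this z (z outside [8, 17.5]); After the difference (first − rest): none of the subtracted shapes is present at this height, so the r=12 cylinder is unchanged — boundary = 75.18 mm. Overall, the cross-section is a single solid region. Total boundary length (outer) = 75.18 mm.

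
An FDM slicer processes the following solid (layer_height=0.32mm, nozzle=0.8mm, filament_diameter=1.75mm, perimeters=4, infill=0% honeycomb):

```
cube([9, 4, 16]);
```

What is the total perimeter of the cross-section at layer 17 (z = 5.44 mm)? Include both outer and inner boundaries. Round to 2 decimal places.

At z = 5.44 mm: the cube is present — its section is the full 9×4 rectangle (perimeter 26.00 mm). Overall, the cross-section is a single solid region. Total boundary length (outer) = 26.00 mm.

26.00 mm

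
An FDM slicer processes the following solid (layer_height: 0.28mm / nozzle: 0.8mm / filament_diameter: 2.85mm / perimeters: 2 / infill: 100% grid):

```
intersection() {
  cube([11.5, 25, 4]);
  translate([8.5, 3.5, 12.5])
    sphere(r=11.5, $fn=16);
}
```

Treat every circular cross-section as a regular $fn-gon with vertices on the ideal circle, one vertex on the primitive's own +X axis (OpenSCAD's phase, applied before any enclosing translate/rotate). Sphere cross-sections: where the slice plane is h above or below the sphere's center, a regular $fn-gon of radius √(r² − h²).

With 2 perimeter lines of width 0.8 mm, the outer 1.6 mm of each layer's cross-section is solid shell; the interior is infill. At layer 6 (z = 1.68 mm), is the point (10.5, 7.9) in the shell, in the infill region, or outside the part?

outside

At z = 1.68 mm: the cube (footprint 11.5×25) is included at this height; the r=11.5 sphere at (8.5, 3.5) slices to a regular 16-gon of circumradius 3.896 (√(r²−h²) with h=10.82 from center); After intersecting: the r=11.5 sphere at (8.5, 3.5) partially overlaps the 11.5×25 cube; clipping to the common part keeps 42.95 mm² — 1 connected region. Overall, the cross-section is a single solid region. The nearest boundary edge runs (8.50, 7.40)→(9.99, 7.10); distance from the point to it = 0.95 mm. The point is not inside any of the regions above, so it lies outside the cross-section (0.95 mm from the nearest boundary).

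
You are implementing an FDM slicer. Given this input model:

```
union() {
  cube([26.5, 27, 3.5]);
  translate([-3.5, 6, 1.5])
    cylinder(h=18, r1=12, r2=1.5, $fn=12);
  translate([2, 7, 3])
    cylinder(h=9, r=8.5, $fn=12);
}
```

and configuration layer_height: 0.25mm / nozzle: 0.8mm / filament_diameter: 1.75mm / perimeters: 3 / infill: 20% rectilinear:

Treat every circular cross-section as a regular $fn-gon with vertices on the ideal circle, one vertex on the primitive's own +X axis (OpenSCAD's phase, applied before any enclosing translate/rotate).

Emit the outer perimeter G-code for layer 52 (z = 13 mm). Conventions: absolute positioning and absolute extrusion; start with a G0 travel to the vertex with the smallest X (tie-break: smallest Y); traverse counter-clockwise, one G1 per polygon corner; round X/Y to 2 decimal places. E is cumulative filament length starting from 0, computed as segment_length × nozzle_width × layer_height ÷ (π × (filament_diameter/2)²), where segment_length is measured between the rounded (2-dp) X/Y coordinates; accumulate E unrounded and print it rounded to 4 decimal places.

G0 X-8.79 Y6.00 Z13.00
G1 X-8.08 Y3.35 E0.2281
G1 X-6.15 Y1.42 E0.4551
G1 X-3.50 Y0.71 E0.6832
G1 X-0.85 Y1.42 E0.9113
G1 X1.08 Y3.35 E1.1383
G1 X1.79 Y6.00 E1.3664
G1 X1.08 Y8.65 E1.5945
G1 X-0.85 Y10.58 E1.8215
G1 X-3.50 Y11.29 E2.0496
G1 X-6.15 Y10.58 E2.2777
G1 X-8.08 Y8.65 E2.5047
G1 X-8.79 Y6.00 E2.7328

At z = 13 mm: the cube is not intersected at this z (z outside [0, 3.5]); the cone at (-3.5, 6) contributes a regular 12-gon of circumradius 5.292 (interpolated between r1=12 and r2=1.5 at t=0.639); the cylinder at (2, 7) is absent (z outside [3, 12]); Combining (union): only the cone at (-3.5, 6) is present, so the union is just that shape — 1 connected region. The outline is a single polygon with 12 vertices. Extrusion per mm of travel: 0.8 × 0.25 / (π × 0.875²) = 0.083150. Accumulating E over each segment gives final E = 2.7328.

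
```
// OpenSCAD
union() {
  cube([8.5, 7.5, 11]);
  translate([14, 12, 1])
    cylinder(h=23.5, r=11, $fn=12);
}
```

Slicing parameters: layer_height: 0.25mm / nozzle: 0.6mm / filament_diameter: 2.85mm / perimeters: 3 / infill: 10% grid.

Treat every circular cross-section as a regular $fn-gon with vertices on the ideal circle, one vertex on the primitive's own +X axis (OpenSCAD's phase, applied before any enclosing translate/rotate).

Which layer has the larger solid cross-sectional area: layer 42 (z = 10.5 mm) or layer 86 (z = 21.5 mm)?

Layer 42 (z = 10.5): the 8.5×7.5 cube contributes its full rectangle (area 63.75 mm²); the r=11 cylinder at (14, 12) contributes a regular 12-gon of circumradius 11 (area = (12/2)·11.000²·sin(360°/12) = 363.00 mm²); Merging all regions: the regions partially overlap — summed areas 426.75 mm² minus the doubly-counted overlap 12.27 mm² gives 414.48 mm² — area = 414.48 mm². So its area = 414.48 mm². Layer 86 (z = 21.5): the cube is not intersected at this z (z outside [0, 11]); the r=11 cylinder at (14, 12) contributes a regular 12-gon of circumradius 11 (area = (12/2)·11.000²·sin(360°/12) = 363.00 mm²); Merging all regions: only the r=11 cylinder at (14, 12) is present, so the union is just that shape — area = 363.00 mm². So its area = 363.00 mm². Layer 42 is larger (414.48 vs 363.00 mm²).

layer 42 (z = 10.5 mm)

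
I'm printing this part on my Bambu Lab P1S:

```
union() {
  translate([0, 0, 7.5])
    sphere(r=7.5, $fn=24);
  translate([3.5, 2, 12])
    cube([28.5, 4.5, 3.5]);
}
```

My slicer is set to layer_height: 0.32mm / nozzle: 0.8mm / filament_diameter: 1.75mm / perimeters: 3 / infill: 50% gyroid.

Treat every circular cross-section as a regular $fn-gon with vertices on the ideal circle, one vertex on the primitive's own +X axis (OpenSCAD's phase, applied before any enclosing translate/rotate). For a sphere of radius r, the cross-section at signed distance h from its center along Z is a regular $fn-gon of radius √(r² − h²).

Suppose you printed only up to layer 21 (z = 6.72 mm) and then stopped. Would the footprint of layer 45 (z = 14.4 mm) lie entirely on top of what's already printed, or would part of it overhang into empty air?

Compare the two slices. At z = 6.72: the sphere: section is a regular 24-gon, circumradius = √(r²−h²) = √(7.5²−0.78²) = 7.459 (area = (24/2)·7.459²·sin(360°/24) = 172.81 mm²); the cube at (3.5, 2) does not reach this height (z outside [12, 15.5]); Taking the union: only the r=7.5 sphere is present, so the union is just that shape — area = 172.81 mm². At z = 14.4: the r=7.5 sphere contributes a regular 24-gon of circumradius √(7.5²−6.9²) = 2.939 (area = (24/2)·2.939²·sin(360°/24) = 26.83 mm²); the cube at (3.5, 2) is present — its section is the full 28.5×4.5 rectangle (area 128.25 mm²); Combining (union): the 2 present regions are separate (no shared area or edge), so areas and boundary lengths simply add and each stays a separate island — area = 155.08 mm². Checking containment: at z = 14.4 the cross-section extends beyond the z = 6.72 cross-section by about 117.66 mm².

part overhangs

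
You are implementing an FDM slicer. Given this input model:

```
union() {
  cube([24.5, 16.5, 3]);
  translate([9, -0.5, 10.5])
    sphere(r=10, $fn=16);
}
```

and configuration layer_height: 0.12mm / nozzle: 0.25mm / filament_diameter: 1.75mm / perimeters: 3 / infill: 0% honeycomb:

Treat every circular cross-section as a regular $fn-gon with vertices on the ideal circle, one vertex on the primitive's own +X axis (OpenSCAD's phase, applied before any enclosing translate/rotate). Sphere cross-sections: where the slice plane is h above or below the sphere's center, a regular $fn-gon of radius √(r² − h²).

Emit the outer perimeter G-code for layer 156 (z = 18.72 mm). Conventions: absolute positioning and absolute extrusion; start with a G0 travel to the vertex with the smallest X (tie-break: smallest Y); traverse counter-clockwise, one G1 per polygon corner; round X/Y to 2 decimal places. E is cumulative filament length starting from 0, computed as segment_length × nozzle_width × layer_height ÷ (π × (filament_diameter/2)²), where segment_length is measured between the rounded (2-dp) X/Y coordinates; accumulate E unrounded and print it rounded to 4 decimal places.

At z = 18.72 mm: the cube does not reach this height (z outside [0, 3]); the r=10 sphere at (9, -0.5) slices to a regular 16-gon of circumradius 5.695 (√(r²−h²) with h=8.22 from center); Merging all regions: only the r=10 sphere at (9, -0.5) is present, so the union is just that shape — 1 connected region. The outline is a single polygon with 16 vertices. Extrusion per mm of travel: 0.25 × 0.12 / (π × 0.875²) = 0.012473. Accumulating E over each segment gives final E = 0.4434.

G0 X3.31 Y-0.50 Z18.72
G1 X3.74 Y-2.68 E0.0277
G1 X4.97 Y-4.53 E0.0554
G1 X6.82 Y-5.76 E0.0831
G1 X9.00 Y-6.19 E0.1108
G1 X11.18 Y-5.76 E0.1386
G1 X13.03 Y-4.53 E0.1663
G1 X14.26 Y-2.68 E0.1940
G1 X14.69 Y-0.50 E0.2217
G1 X14.26 Y1.68 E0.2494
G1 X13.03 Y3.53 E0.2771
G1 X11.18 Y4.76 E0.3048
G1 X9.00 Y5.19 E0.3325
G1 X6.82 Y4.76 E0.3603
G1 X4.97 Y3.53 E0.3880
G1 X3.74 Y1.68 E0.4157
G1 X3.31 Y-0.50 E0.4434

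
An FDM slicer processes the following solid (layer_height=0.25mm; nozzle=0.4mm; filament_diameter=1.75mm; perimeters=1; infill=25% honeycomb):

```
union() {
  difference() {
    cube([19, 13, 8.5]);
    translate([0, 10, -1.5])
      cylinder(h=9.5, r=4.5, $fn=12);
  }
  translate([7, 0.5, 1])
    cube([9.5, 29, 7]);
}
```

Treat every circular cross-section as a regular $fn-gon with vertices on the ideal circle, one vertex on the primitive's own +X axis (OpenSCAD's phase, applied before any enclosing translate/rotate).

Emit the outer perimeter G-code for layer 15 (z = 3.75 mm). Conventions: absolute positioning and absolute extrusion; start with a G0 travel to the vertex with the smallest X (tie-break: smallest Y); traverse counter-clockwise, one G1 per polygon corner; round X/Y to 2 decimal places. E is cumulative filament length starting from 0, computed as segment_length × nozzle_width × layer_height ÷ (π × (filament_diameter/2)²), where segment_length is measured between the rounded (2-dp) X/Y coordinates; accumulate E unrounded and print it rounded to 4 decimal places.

G0 X0.00 Y0.00 Z3.75
G1 X19.00 Y0.00 E0.7899
G1 X19.00 Y13.00 E1.3304
G1 X16.50 Y13.00 E1.4343
G1 X16.50 Y29.50 E2.1203
G1 X7.00 Y29.50 E2.5153
G1 X7.00 Y13.00 E3.2013
G1 X3.15 Y13.00 E3.3614
G1 X3.90 Y12.25 E3.4054
G1 X4.50 Y10.00 E3.5023
G1 X3.90 Y7.75 E3.5991
G1 X2.25 Y6.10 E3.6961
G1 X0.00 Y5.50 E3.7929
G1 X0.00 Y0.00 E4.0216

At z = 3.75 mm: the 19×13 cube contributes its full rectangle; the r=4.5 cylinder at (0, 10) gives a regular 12-gon of circumradius 4.5 (constant along its height); Subtracting the remaining from the first: starting from the 19×13 cube, the r=4.5 cylinder at (0, 10) partially overlaps it — only the 27.28 mm² overlap (of its 60.75 mm²) is removed, clipping the outline — 1 connected region; the 9.5×29 cube at (7, 0.5) contributes its full rectangle; Combining (union): the regions partially overlap (shared area 118.75 mm²), so overlapping operands fuse into one piece — 1 connected region. The outline is a single polygon with 13 vertices. Extrusion per mm of travel: 0.4 × 0.25 / (π × 0.875²) = 0.041575. Accumulating E over each segment gives final E = 4.0216.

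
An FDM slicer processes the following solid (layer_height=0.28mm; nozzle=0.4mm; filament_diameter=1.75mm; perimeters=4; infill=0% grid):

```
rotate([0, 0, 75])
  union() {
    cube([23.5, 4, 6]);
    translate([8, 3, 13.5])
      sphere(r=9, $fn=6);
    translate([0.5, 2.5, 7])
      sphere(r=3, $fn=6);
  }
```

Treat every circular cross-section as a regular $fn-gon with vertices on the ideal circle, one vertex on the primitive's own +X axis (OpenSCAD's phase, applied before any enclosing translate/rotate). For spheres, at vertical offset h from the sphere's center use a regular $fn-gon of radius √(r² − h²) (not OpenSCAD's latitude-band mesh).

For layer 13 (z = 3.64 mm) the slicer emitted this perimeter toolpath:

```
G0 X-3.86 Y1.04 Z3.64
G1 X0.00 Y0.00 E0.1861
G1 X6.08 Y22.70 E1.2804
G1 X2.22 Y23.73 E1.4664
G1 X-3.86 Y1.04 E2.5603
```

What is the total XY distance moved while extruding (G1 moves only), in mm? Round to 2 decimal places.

Sum the Euclidean lengths of each G1 segment: total = 54.98 mm.

54.98 mm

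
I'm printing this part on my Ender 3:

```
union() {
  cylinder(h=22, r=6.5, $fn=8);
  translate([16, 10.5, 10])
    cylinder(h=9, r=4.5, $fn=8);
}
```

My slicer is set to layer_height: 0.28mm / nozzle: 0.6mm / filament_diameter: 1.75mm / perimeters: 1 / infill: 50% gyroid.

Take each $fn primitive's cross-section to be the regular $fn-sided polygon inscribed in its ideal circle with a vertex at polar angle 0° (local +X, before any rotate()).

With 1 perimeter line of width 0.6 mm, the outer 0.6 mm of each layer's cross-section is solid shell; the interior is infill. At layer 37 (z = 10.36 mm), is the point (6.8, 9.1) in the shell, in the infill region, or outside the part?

outside

At z = 10.36 mm: the r=6.5 cylinder contributes a regular 8-gon of circumradius 6.5; the r=4.5 cylinder at (16, 10.5) contributes a regular 8-gon of circumradius 4.5; Taking the union: the 2 present regions are separate (no shared area or edge), so areas and boundary lengths simply add and each stays a separate island — 2 connected regions. Overall, the cross-section has 2 separate islands. The nearest boundary edge runs (12.82, 7.32)→(11.50, 10.50); distance from the point to it = 4.90 mm. The point is not inside any of the regions above, so it lies outside the cross-section (4.90 mm from the nearest boundary).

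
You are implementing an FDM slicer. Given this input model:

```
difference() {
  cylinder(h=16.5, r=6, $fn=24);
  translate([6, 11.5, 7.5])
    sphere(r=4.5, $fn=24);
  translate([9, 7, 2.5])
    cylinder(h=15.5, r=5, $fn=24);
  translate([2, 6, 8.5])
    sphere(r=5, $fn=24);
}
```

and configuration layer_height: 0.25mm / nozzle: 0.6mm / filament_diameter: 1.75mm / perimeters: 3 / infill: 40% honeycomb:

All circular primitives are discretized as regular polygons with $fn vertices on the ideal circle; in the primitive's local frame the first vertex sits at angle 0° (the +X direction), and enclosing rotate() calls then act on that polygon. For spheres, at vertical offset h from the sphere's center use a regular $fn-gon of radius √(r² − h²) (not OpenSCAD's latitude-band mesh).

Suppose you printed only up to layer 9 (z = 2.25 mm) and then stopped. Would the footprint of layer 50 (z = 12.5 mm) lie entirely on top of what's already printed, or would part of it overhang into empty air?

Compare the two slices. At z = 2.25: the r=6 cylinder gives a regular 24-gon of circumradius 6 (constant along its height) (area = (24/2)·6.000²·sin(360°/24) = 111.81 mm²); the sphere at (6, 11.5) does not reach this height (|z−center|=5.250 > r=4.5); the cylinder at (9, 7) is not intersected at this z (z outside [2.5, 18]); the sphere at (2, 6) is not intersected at this z (|z−center|=6.250 > r=5); Taking the first minus the rest: none of the subtracted shapes is present at this height, so the r=6 cylinder is unchanged — area = 111.81 mm². At z = 12.5: the cylinder: section is a regular 24-gon, circumradius r=6 (area = (24/2)·6.000²·sin(360°/24) = 111.81 mm²); the sphere at (6, 11.5) is not intersected at this z (|z−center|=5.000 > r=4.5); the r=5 cylinder at (9, 7) gives a regular 24-gon of circumradius 5 (constant along its height) (area = (24/2)·5.000²·sin(360°/24) = 77.65 mm²); the r=5 sphere at (2, 6) slices to a regular 24-gon of circumradius 3.000 (√(r²−h²) with h=4 from center) (area = (24/2)·3.000²·sin(360°/24) = 27.95 mm²); Taking the first minus the rest: starting from the r=6 cylinder (111.81 mm²), the r=5 cylinder at (9, 7) misses the remaining region (no effect); the r=5 sphere at (2, 6) partially overlaps it — only the 10.44 mm² overlap (of its 27.95 mm²) is removed, clipping the outline — area = 101.37 mm². Checking containment: the cross-section at z = 12.5 is a subset of the cross-section at z = 2.25.

entirely on top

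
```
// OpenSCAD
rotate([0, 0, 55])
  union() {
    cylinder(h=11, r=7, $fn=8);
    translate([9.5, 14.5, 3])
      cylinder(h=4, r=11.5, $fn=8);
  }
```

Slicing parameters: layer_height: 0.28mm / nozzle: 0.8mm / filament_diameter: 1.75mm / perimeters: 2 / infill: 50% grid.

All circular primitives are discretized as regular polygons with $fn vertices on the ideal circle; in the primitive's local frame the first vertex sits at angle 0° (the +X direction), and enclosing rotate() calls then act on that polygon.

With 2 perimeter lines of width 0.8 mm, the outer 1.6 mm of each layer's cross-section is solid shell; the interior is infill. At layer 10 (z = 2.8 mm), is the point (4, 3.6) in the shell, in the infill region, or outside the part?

At z = 2.8 mm: the r=7 cylinder gives a regular 8-gon of circumradius 7 (constant along its height); the cylinder at (9.5, 14.5) does not reach this height (z outside [3, 7]); Combining (union): only the r=7 cylinder is present, so the union is just that shape — 1 connected region; (whole slice rotated 55° about Z — lengths, areas and connectivity unchanged). Overall, the cross-section is a single solid region. Undo the 55° rotation: the query point maps to (5.243, -1.212) in the un-rotated model frame. The nearest boundary edge runs (4.95, -4.95)→(7.00, 0.00); distance from the point to it = 1.16 mm. The point is inside the cross-section, 1.16 mm from the nearest boundary — within the 1.6 mm shell band (2 × 0.8).

shell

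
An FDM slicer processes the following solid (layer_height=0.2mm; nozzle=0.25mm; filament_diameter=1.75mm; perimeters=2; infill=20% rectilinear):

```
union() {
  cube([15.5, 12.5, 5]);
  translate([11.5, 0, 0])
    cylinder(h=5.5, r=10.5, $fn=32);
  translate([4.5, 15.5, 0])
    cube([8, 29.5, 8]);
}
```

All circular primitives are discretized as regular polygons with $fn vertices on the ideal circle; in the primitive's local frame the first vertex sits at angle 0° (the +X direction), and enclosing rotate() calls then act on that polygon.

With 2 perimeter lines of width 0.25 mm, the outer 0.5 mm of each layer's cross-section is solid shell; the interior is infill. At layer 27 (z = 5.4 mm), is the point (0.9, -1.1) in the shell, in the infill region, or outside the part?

outside

At z = 5.4 mm: the cube does not reach this height (z outside [0, 5]); the r=10.5 cylinder at (11.5, 0) gives a regular 32-gon of circumradius 10.5 (constant along its height); the cube at (4.5, 15.5) (footprint 8×29.5) is included at this height; Merging all regions: the 2 present regions are separate (no shared area or edge), so areas and boundary lengths simply add and each stays a separate island — 2 connected regions. Overall, the cross-section has 2 separate islands. The nearest boundary edge runs (1.20, -2.05)→(1.00, 0.00); distance from the point to it = 0.21 mm. The point is not inside any of the regions above, so it lies outside the cross-section (0.21 mm from the nearest boundary).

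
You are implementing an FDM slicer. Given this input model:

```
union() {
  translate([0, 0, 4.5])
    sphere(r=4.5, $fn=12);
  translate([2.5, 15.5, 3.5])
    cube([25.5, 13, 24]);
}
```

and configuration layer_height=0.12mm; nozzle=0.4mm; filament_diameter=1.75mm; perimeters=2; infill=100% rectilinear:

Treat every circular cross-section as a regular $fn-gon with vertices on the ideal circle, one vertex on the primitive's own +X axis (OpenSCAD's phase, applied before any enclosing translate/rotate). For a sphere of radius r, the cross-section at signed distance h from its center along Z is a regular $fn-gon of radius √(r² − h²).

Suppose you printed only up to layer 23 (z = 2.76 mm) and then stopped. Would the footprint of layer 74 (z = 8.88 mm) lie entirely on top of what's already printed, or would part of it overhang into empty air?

Compare the two slices. At z = 2.76: the sphere: section is a regular 12-gon, circumradius = √(r²−h²) = √(4.5²−1.74²) = 4.150 (area = (12/2)·4.150²·sin(360°/12) = 51.67 mm²); the cube at (2.5, 15.5) does not reach this height (z outside [3.5, 27.5]); Combining (union): only the r=4.5 sphere is present, so the union is just that shape — area = 51.67 mm². At z = 8.88: the r=4.5 sphere contributes a regular 12-gon of circumradius √(4.5²−4.38²) = 1.032 (area = (12/2)·1.032²·sin(360°/12) = 3.20 mm²); the 25.5×13 cube at (2.5, 15.5) contributes its full rectangle (area 331.50 mm²); Combining (union): the 2 present regions are separate (no shared area or edge), so areas and boundary lengths simply add and each stays a separate island — area = 334.70 mm². Checking containment: at z = 8.88 the cross-section extends beyond the z = 2.76 cross-section by about 331.50 mm².

part overhangs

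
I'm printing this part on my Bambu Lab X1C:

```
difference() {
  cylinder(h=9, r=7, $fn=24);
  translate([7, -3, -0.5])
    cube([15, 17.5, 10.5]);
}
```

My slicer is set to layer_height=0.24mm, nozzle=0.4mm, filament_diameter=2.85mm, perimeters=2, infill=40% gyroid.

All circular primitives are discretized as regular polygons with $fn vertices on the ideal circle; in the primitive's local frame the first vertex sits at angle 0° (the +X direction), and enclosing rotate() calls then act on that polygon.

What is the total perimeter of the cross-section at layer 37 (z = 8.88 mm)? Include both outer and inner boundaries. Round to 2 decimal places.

43.86 mm

At z = 8.88 mm: the r=7 cylinder gives a regular 24-gon of circumradius 7 (constant along its height) (perimeter = 2·24·7.000·sin(180°/24) = 43.86 mm); the cube at (7, -3) is present — its section is the full 15×17.5 rectangle (perimeter 65.00 mm); Subtracting the remaining from the first: starting from the r=7 cylinder, the 15×17.5 cube at (7, -3) misses the remaining region (no effect) — boundary = 43.86 mm. Overall, the cross-section is a single solid region. Total boundary length (outer) = 43.86 mm.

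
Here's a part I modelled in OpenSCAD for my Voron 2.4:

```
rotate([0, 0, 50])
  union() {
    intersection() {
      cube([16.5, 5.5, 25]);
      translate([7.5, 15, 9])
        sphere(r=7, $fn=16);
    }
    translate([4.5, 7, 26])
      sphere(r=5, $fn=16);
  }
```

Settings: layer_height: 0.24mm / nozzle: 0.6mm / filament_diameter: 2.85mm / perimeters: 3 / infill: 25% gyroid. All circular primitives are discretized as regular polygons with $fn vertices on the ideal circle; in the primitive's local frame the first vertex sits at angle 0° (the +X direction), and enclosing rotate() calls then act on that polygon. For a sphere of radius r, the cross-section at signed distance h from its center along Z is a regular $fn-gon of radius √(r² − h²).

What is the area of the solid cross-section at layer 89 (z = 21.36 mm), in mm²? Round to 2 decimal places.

10.62 mm²

At z = 21.36 mm: the cube is present — its section is the full 16.5×5.5 rectangle (area 90.75 mm²); the sphere at (7.5, 15) does not reach this height (|z−center|=12.360 > r=7); Taking the intersection: at least one operand is absent at this height, so nothing remains; the r=5 sphere at (4.5, 7) slices to a regular 16-gon of circumradius 1.863 (√(r²−h²) with h=4.64 from center) (area = (16/2)·1.863²·sin(360°/16) = 10.62 mm²); Taking the union: only the r=5 sphere at (4.5, 7) is present, so the union is just that shape — area = 10.62 mm²; (rotated 50° about Z; rotation is an isometry so areas/perimeters/island counts are preserved). Overall, the cross-section is a single solid region. Net area = 10.62 mm².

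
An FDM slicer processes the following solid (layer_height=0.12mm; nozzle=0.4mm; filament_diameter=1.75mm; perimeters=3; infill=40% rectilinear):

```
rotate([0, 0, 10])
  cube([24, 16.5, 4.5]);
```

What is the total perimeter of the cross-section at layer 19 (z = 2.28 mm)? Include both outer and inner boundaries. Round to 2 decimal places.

81.00 mm

At z = 2.28 mm: the cube (footprint 24×16.5) is included at this height (perimeter 81.00 mm); (rotated 10° about Z; rotation is an isometry so areas/perimeters/island counts are preserved). Overall, the cross-section is a single solid region. Total boundary length (outer) = 81.00 mm.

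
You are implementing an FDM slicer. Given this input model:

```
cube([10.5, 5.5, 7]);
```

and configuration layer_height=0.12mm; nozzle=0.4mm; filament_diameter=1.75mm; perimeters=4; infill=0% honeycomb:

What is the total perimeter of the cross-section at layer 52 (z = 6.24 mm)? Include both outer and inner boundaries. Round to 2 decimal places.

At z = 6.24 mm: the cube (footprint 10.5×5.5) is included at this height (perimeter 32.00 mm). Overall, the cross-section is a single solid region. Total boundary length (outer) = 32.00 mm.

32.00 mm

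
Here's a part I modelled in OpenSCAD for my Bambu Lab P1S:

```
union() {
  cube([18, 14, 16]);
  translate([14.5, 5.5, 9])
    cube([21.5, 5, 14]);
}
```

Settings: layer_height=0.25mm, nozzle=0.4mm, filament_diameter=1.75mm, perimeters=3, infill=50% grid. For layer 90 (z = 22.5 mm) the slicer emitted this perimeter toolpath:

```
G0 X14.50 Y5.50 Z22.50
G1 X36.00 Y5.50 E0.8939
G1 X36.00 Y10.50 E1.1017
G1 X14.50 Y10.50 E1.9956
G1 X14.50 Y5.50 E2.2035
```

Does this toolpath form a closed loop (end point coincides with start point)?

Start point (G0): (14.50, 5.50). End point (last G1): the path returns to the start — closed.

yes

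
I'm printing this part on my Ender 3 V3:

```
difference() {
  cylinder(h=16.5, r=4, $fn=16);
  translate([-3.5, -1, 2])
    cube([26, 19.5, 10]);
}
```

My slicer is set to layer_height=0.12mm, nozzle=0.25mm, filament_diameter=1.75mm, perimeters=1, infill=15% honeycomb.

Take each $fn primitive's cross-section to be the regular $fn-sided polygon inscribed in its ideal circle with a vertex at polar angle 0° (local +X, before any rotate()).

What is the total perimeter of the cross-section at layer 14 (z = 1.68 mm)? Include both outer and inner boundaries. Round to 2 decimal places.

At z = 1.68 mm: the cylinder: section is a regular 16-gon, circumradius r=4 (perimeter = 2·16·4.000·sin(180°/16) = 24.97 mm); the cube at (-3.5, -1) does not reach this height (z outside [2, 12]); Subtracting the remaining from the first: none of the subtracted shapes is present at this height, so the r=4 cylinder is unchanged — boundary = 24.97 mm. Overall, the cross-section is a single solid region. Total boundary length (outer) = 24.97 mm.

24.97 mm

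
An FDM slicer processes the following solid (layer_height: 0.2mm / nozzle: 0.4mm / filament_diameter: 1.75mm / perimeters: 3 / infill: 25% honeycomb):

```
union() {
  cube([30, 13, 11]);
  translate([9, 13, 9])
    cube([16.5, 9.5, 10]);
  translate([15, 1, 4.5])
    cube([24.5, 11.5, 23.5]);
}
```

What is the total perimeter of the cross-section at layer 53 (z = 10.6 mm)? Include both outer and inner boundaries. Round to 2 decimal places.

At z = 10.6 mm: the 30×13 cube contributes its full rectangle (perimeter 86.00 mm); the cube at (9, 13) is present — its section is the full 16.5×9.5 rectangle (perimeter 52.00 mm); the 24.5×11.5 cube at (15, 1) contributes its full rectangle (perimeter 72.00 mm); Taking the union: the regions partially overlap (shared area 172.50 mm²), so the edge portions inside another operand are dropped and the merged outline is re-measured after clipping — boundary = 124.00 mm. Overall, the cross-section is a single solid region. Total boundary length (outer) = 124.00 mm.

124.00 mm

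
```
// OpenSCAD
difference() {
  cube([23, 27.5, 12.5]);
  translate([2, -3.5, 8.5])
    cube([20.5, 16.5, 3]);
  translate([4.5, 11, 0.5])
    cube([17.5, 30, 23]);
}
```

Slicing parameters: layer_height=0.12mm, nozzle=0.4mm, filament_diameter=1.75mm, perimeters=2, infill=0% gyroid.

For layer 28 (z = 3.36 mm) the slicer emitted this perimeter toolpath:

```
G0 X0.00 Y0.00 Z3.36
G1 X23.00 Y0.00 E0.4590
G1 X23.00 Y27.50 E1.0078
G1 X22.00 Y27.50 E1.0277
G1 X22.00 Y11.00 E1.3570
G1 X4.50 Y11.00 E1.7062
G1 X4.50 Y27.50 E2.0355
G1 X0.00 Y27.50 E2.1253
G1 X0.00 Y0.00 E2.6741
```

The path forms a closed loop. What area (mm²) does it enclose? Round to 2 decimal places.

Apply the shoelace formula to the sequence of (X, Y) vertices; enclosed area = 343.75 mm².

343.75 mm²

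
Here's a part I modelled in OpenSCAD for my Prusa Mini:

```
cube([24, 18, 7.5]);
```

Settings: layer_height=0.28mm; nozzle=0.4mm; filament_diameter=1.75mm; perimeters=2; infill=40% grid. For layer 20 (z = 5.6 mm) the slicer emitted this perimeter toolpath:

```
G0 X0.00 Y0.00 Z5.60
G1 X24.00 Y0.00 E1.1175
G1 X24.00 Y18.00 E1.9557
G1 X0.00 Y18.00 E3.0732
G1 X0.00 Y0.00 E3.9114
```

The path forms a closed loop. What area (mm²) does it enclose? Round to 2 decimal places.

432.00 mm²

Apply the shoelace formula to the sequence of (X, Y) vertices; enclosed area = 432.00 mm².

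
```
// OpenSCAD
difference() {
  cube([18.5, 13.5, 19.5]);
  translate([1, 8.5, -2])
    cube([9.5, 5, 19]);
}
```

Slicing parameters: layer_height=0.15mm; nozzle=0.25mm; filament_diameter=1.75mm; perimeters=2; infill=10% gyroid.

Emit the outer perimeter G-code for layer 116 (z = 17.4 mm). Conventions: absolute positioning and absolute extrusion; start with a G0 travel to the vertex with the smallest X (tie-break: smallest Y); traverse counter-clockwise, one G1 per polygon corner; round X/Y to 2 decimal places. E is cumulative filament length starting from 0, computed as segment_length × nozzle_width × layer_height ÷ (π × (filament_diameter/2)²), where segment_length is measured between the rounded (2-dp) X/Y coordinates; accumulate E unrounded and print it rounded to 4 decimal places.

At z = 17.4 mm: the cube is present — its section is the full 18.5×13.5 rectangle; the cube at (1, 8.5) is absent (z outside [-2, 17]); After the difference (first − rest): none of the subtracted shapes is present at this height, so the 18.5×13.5 cube is unchanged — 1 connected region. The outline is a single polygon with 4 vertices. Extrusion per mm of travel: 0.25 × 0.15 / (π × 0.875²) = 0.015591. Accumulating E over each segment gives final E = 0.9978.

G0 X0.00 Y0.00 Z17.40
G1 X18.50 Y0.00 E0.2884
G1 X18.50 Y13.50 E0.4989
G1 X0.00 Y13.50 E0.7873
G1 X0.00 Y0.00 E0.9978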